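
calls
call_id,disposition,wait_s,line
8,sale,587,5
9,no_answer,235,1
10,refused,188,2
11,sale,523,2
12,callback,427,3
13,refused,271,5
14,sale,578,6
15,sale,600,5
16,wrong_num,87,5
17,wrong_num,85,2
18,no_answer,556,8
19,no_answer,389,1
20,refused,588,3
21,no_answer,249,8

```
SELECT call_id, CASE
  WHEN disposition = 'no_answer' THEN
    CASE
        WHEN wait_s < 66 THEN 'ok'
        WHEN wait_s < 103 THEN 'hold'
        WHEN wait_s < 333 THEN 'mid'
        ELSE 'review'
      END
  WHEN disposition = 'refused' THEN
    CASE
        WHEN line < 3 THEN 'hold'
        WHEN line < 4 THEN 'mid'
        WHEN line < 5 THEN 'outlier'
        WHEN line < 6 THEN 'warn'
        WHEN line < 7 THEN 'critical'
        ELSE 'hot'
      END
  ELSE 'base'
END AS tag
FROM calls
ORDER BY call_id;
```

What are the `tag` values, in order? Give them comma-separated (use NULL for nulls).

call_id=8: disposition='sale' → outer ELSE → base
call_id=9: disposition='no_answer' → inner[wait_s < 333] → mid
call_id=10: disposition='refused' → inner[line < 3] → hold
call_id=11: disposition='sale' → outer ELSE → base
call_id=12: disposition='callback' → outer ELSE → base
call_id=13: disposition='refused' → inner[line < 6] → warn
call_id=14: disposition='sale' → outer ELSE → base
call_id=15: disposition='sale' → outer ELSE → base
call_id=16: disposition='wrong_num' → outer ELSE → base
call_id=17: disposition='wrong_num' → outer ELSE → base
call_id=18: disposition='no_answer' → inner[ELSE] → review
call_id=19: disposition='no_answer' → inner[ELSE] → review
call_id=20: disposition='refused' → inner[line < 4] → mid
call_id=21: disposition='no_answer' → inner[wait_s < 333] → mid

base, mid, hold, base, base, warn, base, base, base, base, review, review, mid, mid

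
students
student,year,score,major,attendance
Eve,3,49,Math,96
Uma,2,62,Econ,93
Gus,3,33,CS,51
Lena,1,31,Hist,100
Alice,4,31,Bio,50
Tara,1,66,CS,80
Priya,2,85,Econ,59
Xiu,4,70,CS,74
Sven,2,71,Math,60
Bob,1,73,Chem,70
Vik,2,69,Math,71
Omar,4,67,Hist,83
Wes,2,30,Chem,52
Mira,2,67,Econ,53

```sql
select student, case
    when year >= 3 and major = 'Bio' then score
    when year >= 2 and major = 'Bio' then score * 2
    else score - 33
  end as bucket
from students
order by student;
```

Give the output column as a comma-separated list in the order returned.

31, 40, 16, 0, -2, 34, 34, 52, 38, 33, 29, 36, -3, 37

student=Alice: year >= 3 and major = 'Bio' → 31
student=Bob: ELSE → 40
student=Eve: ELSE → 16
student=Gus: ELSE → 0
student=Lena: ELSE → -2
student=Mira: ELSE → 34
student=Omar: ELSE → 34
student=Priya: ELSE → 52
student=Sven: ELSE → 38
student=Tara: ELSE → 33
student=Uma: ELSE → 29
student=Vik: ELSE → 36
student=Wes: ELSE → -3
student=Xiu: ELSE → 37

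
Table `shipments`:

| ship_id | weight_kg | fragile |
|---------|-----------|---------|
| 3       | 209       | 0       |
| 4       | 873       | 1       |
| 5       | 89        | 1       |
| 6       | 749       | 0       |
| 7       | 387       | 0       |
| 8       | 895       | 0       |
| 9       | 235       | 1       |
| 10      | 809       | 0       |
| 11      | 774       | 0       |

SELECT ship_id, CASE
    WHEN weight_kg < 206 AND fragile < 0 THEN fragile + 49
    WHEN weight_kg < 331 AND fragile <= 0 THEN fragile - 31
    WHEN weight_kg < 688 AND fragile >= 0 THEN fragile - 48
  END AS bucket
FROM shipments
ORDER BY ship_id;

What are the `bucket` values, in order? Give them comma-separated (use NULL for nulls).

-31, NULL, -47, NULL, -48, NULL, -47, NULL, NULL

ship_id=3: weight_kg < 331 AND fragile <= 0 → -31
ship_id=4: (no match → NULL) → NULL
ship_id=5: weight_kg < 688 AND fragile >= 0 → -47
ship_id=6: (no match → NULL) → NULL
ship_id=7: weight_kg < 688 AND fragile >= 0 → -48
ship_id=8: (no match → NULL) → NULL
ship_id=9: weight_kg < 688 AND fragile >= 0 → -47
ship_id=10: (no match → NULL) → NULL
ship_id=11: (no match → NULL) → NULL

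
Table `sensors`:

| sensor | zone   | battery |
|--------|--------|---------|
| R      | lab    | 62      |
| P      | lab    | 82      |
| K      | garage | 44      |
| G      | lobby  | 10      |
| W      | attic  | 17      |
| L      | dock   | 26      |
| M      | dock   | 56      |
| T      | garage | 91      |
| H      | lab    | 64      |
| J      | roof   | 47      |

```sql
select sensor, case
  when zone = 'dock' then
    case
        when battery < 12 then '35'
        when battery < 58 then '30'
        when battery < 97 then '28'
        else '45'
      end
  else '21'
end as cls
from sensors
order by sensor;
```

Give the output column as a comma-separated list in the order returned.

sensor=G: zone='lobby' → outer ELSE → 21
sensor=H: zone='lab' → outer ELSE → 21
sensor=J: zone='roof' → outer ELSE → 21
sensor=K: zone='garage' → outer ELSE → 21
sensor=L: zone='dock' → inner[battery < 58] → 30
sensor=M: zone='dock' → inner[battery < 58] → 30
sensor=P: zone='lab' → outer ELSE → 21
sensor=R: zone='lab' → outer ELSE → 21
sensor=T: zone='garage' → outer ELSE → 21
sensor=W: zone='attic' → outer ELSE → 21

21, 21, 21, 21, 30, 30, 21, 21, 21, 21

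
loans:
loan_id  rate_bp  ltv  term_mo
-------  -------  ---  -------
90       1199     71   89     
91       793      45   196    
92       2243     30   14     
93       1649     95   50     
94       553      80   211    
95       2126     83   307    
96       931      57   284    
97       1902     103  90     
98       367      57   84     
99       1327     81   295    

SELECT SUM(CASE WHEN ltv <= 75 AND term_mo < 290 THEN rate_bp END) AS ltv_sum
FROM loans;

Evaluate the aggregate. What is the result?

5533

loan_id=90: ✓ → 1199
loan_id=91: ✓ → 793
loan_id=92: ✓ → 2243
loan_id=93: ✗
loan_id=94: ✗
loan_id=95: ✗
loan_id=96: ✓ → 931
loan_id=97: ✗
loan_id=98: ✓ → 367
loan_id=99: ✗
ltv_sum = 1199 + 793 + 2243 + 931 + 367 = 5533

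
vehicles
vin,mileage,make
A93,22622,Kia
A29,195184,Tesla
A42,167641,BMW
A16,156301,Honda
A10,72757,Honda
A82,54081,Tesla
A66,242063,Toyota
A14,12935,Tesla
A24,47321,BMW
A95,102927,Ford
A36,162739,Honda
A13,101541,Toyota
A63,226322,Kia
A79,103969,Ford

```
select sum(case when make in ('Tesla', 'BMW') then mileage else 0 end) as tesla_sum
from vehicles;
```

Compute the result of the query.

477162

vin=A93: ✗
vin=A29: ✓ → 195184
vin=A42: ✓ → 167641
vin=A16: ✗
vin=A10: ✗
vin=A82: ✓ → 54081
vin=A66: ✗
vin=A14: ✓ → 12935
vin=A24: ✓ → 47321
vin=A95: ✗
vin=A36: ✗
vin=A13: ✗
vin=A63: ✗
vin=A79: ✗
tesla_sum = 195184 + 167641 + 54081 + 12935 + 47321 = 477162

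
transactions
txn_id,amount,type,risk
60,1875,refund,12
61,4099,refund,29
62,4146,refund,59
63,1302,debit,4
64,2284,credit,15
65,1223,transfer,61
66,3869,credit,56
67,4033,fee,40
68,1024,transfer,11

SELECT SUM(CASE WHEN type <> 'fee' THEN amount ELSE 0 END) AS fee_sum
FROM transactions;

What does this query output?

19822

txn_id=60: ✓ → 1875
txn_id=61: ✓ → 4099
txn_id=62: ✓ → 4146
txn_id=63: ✓ → 1302
txn_id=64: ✓ → 2284
txn_id=65: ✓ → 1223
txn_id=66: ✓ → 3869
txn_id=67: ✗
txn_id=68: ✓ → 1024
fee_sum = 1875 + 4099 + 4146 + 1302 + 2284 + 1223 + 3869 + 1024 = 19822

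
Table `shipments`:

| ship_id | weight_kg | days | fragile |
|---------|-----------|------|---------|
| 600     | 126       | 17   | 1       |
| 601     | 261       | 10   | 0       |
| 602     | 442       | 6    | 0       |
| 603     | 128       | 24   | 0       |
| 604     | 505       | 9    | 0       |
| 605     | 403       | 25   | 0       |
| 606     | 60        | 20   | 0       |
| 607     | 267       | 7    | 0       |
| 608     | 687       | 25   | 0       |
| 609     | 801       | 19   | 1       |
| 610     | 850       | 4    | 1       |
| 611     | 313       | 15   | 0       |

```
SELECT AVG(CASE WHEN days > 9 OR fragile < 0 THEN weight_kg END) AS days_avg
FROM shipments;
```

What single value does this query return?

ship_id=600: ✓ → 126
ship_id=601: ✓ → 261
ship_id=602: ✗
ship_id=603: ✓ → 128
ship_id=604: ✗
ship_id=605: ✓ → 403
ship_id=606: ✓ → 60
ship_id=607: ✗
ship_id=608: ✓ → 687
ship_id=609: ✓ → 801
ship_id=610: ✗
ship_id=611: ✓ → 313
days_avg = (126 + 261 + 128 + 403 + 60 + 687 + 801 + 313) / 8 = 347.375

347.375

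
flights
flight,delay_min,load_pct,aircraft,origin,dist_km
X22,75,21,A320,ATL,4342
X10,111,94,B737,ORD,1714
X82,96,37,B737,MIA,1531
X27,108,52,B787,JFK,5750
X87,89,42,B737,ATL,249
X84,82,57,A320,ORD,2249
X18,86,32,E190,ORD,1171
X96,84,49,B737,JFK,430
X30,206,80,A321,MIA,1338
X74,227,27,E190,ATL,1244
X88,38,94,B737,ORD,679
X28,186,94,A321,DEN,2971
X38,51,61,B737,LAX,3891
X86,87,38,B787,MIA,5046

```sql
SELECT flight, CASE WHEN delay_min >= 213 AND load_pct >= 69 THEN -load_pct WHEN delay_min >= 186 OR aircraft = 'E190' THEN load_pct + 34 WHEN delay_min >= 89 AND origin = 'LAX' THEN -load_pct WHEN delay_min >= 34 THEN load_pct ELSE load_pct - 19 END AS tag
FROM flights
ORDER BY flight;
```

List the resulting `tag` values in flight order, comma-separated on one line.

flight=X10: delay_min >= 34 → 94
flight=X18: delay_min >= 186 OR aircraft = 'E190' → 66
flight=X22: delay_min >= 34 → 21
flight=X27: delay_min >= 34 → 52
flight=X28: delay_min >= 186 OR aircraft = 'E190' → 128
flight=X30: delay_min >= 186 OR aircraft = 'E190' → 114
flight=X38: delay_min >= 34 → 61
flight=X74: delay_min >= 186 OR aircraft = 'E190' → 61
flight=X82: delay_min >= 34 → 37
flight=X84: delay_min >= 34 → 57
flight=X86: delay_min >= 34 → 38
flight=X87: delay_min >= 34 → 42
flight=X88: delay_min >= 34 → 94
flight=X96: delay_min >= 34 → 49

94, 66, 21, 52, 128, 114, 61, 61, 37, 57, 38, 42, 94, 49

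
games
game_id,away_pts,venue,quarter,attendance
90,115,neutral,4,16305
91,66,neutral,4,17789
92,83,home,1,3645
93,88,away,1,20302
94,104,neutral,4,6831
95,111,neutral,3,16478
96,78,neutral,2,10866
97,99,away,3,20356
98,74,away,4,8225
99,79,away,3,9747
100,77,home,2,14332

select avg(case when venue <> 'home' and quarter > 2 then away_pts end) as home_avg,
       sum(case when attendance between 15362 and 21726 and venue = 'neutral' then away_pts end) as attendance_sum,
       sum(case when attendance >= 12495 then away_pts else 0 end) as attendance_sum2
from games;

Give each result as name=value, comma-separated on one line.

[home_avg: venue <> 'home' and quarter > 2]
game_id=90: ✓ → 115
game_id=91: ✓ → 66
game_id=92: ✗
game_id=93: ✗
game_id=94: ✓ → 104
game_id=95: ✓ → 111
game_id=96: ✗
game_id=97: ✓ → 99
game_id=98: ✓ → 74
game_id=99: ✓ → 79
game_id=100: ✗
home_avg = (115 + 66 + 104 + 111 + 99 + 74 + 79) / 7 = 92.5714285714
—
[attendance_sum: attendance between 15362 and 21726 and venue = 'neutral']
game_id=90: ✓ → 115
game_id=91: ✓ → 66
game_id=92: ✗
game_id=93: ✗
game_id=94: ✗
game_id=95: ✓ → 111
game_id=96: ✗
game_id=97: ✗
game_id=98: ✗
game_id=99: ✗
game_id=100: ✗
attendance_sum = 115 + 66 + 111 = 292
—
[attendance_sum2: attendance >= 12495]
game_id=90: ✓ → 115
game_id=91: ✓ → 66
game_id=92: ✗
game_id=93: ✓ → 88
game_id=94: ✗
game_id=95: ✓ → 111
game_id=96: ✗
game_id=97: ✓ → 99
game_id=98: ✗
game_id=99: ✗
game_id=100: ✓ → 77
attendance_sum2 = 115 + 66 + 88 + 111 + 99 + 77 = 556

home_avg=92.5714285714, attendance_sum=292, attendance_sum2=556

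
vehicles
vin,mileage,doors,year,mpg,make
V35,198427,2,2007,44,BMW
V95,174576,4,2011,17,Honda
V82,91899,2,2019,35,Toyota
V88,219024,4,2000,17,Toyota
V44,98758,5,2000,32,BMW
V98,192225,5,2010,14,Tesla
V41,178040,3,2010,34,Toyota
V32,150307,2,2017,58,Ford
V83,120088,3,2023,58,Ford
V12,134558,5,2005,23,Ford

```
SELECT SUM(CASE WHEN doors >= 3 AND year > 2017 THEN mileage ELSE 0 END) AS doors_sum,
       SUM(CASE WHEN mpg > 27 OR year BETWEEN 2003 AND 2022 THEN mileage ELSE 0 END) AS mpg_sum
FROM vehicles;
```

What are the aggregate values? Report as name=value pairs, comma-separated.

doors_sum=120088, mpg_sum=1338878

[doors_sum: doors >= 3 AND year > 2017]
vin=V35: ✗
vin=V95: ✗
vin=V82: ✗
vin=V88: ✗
vin=V44: ✗
vin=V98: ✗
vin=V41: ✗
vin=V32: ✗
vin=V83: ✓ → 120088
vin=V12: ✗
doors_sum = 120088
—
[mpg_sum: mpg > 27 OR year BETWEEN 2003 AND 2022]
vin=V35: ✓ → 198427
vin=V95: ✓ → 174576
vin=V82: ✓ → 91899
vin=V88: ✗
vin=V44: ✓ → 98758
vin=V98: ✓ → 192225
vin=V41: ✓ → 178040
vin=V32: ✓ → 150307
vin=V83: ✓ → 120088
vin=V12: ✓ → 134558
mpg_sum = 198427 + 174576 + 91899 + 98758 + 192225 + 178040 + 150307 + 120088 + 134558 = 1338878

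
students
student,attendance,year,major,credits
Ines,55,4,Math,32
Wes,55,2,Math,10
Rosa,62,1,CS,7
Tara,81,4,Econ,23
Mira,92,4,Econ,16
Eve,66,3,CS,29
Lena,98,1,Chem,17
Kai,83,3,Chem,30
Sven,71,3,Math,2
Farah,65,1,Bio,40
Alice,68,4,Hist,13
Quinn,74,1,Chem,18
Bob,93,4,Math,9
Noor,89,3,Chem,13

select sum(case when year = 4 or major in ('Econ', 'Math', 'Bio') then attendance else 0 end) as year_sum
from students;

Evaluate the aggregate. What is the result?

student=Ines: ✓ → 55
student=Wes: ✓ → 55
student=Rosa: ✗
student=Tara: ✓ → 81
student=Mira: ✓ → 92
student=Eve: ✗
student=Lena: ✗
student=Kai: ✗
student=Sven: ✓ → 71
student=Farah: ✓ → 65
student=Alice: ✓ → 68
student=Quinn: ✗
student=Bob: ✓ → 93
student=Noor: ✗
year_sum = 55 + 55 + 81 + 92 + 71 + 65 + 68 + 93 = 580

580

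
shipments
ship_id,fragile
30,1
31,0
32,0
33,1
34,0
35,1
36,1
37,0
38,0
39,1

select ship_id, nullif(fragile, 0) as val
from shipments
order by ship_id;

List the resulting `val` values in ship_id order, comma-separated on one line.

ship_id=30: fragile=1 vs 0: differ → 1
ship_id=31: fragile=0 vs 0: equal → NULL
ship_id=32: fragile=0 vs 0: equal → NULL
ship_id=33: fragile=1 vs 0: differ → 1
ship_id=34: fragile=0 vs 0: equal → NULL
ship_id=35: fragile=1 vs 0: differ → 1
ship_id=36: fragile=1 vs 0: differ → 1
ship_id=37: fragile=0 vs 0: equal → NULL
ship_id=38: fragile=0 vs 0: equal → NULL
ship_id=39: fragile=1 vs 0: differ → 1

1, NULL, NULL, 1, NULL, 1, 1, NULL, NULL, 1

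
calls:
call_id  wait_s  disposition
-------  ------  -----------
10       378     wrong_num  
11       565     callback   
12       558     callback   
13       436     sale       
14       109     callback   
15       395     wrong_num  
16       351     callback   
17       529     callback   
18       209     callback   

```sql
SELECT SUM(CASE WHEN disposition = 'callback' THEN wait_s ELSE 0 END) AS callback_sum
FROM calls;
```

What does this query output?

call_id=10: ✗
call_id=11: ✓ → 565
call_id=12: ✓ → 558
call_id=13: ✗
call_id=14: ✓ → 109
call_id=15: ✗
call_id=16: ✓ → 351
call_id=17: ✓ → 529
call_id=18: ✓ → 209
callback_sum = 565 + 558 + 109 + 351 + 529 + 209 = 2321

2321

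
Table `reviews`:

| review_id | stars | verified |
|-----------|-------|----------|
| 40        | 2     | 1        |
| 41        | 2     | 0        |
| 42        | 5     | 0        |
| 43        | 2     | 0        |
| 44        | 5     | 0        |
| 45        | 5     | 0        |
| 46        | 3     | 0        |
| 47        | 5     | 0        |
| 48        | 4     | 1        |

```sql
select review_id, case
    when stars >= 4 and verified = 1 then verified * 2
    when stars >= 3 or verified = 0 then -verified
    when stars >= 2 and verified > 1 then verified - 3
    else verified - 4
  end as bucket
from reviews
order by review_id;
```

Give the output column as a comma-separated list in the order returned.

-3, 0, 0, 0, 0, 0, 0, 0, 2

review_id=40: ELSE → -3
review_id=41: stars >= 3 or verified = 0 → 0
review_id=42: stars >= 3 or verified = 0 → 0
review_id=43: stars >= 3 or verified = 0 → 0
review_id=44: stars >= 3 or verified = 0 → 0
review_id=45: stars >= 3 or verified = 0 → 0
review_id=46: stars >= 3 or verified = 0 → 0
review_id=47: stars >= 3 or verified = 0 → 0
review_id=48: stars >= 4 and verified = 1 → 2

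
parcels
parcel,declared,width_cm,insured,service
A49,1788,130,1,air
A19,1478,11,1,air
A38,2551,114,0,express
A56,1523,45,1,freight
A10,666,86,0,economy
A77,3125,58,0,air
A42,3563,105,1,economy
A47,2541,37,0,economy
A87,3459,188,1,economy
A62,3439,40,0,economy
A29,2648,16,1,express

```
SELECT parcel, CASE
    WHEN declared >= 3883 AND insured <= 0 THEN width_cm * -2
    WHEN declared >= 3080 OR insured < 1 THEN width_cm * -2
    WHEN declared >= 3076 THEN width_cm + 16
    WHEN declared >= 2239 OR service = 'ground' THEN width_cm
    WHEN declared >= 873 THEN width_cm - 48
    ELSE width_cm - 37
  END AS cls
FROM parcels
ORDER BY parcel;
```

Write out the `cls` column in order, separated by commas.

-172, -37, 16, -228, -210, -74, 82, -3, -80, -116, -376

parcel=A10: declared >= 3080 OR insured < 1 → -172
parcel=A19: declared >= 873 → -37
parcel=A29: declared >= 2239 OR service = 'ground' → 16
parcel=A38: declared >= 3080 OR insured < 1 → -228
parcel=A42: declared >= 3080 OR insured < 1 → -210
parcel=A47: declared >= 3080 OR insured < 1 → -74
parcel=A49: declared >= 873 → 82
parcel=A56: declared >= 873 → -3
parcel=A62: declared >= 3080 OR insured < 1 → -80
parcel=A77: declared >= 3080 OR insured < 1 → -116
parcel=A87: declared >= 3080 OR insured < 1 → -376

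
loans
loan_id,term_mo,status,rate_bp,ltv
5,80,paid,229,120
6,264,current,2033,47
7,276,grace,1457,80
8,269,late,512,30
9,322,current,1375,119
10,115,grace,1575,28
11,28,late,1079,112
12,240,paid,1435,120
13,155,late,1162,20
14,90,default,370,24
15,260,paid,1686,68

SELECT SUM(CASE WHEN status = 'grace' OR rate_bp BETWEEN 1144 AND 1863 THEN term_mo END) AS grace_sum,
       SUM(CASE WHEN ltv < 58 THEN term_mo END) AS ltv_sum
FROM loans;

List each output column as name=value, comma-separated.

grace_sum=1368, ltv_sum=893

[grace_sum: status = 'grace' OR rate_bp BETWEEN 1144 AND 1863]
loan_id=5: ✗
loan_id=6: ✗
loan_id=7: ✓ → 276
loan_id=8: ✗
loan_id=9: ✓ → 322
loan_id=10: ✓ → 115
loan_id=11: ✗
loan_id=12: ✓ → 240
loan_id=13: ✓ → 155
loan_id=14: ✗
loan_id=15: ✓ → 260
grace_sum = 276 + 322 + 115 + 240 + 155 + 260 = 1368
—
[ltv_sum: ltv < 58]
loan_id=5: ✗
loan_id=6: ✓ → 264
loan_id=7: ✗
loan_id=8: ✓ → 269
loan_id=9: ✗
loan_id=10: ✓ → 115
loan_id=11: ✗
loan_id=12: ✗
loan_id=13: ✓ → 155
loan_id=14: ✓ → 90
loan_id=15: ✗
ltv_sum = 264 + 269 + 115 + 155 + 90 = 893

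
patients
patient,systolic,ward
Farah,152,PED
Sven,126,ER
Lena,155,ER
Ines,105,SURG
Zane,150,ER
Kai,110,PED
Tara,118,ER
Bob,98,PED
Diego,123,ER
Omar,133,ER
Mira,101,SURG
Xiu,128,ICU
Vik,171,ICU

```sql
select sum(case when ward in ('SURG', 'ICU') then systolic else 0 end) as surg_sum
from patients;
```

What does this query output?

patient=Farah: ✗
patient=Sven: ✗
patient=Lena: ✗
patient=Ines: ✓ → 105
patient=Zane: ✗
patient=Kai: ✗
patient=Tara: ✗
patient=Bob: ✗
patient=Diego: ✗
patient=Omar: ✗
patient=Mira: ✓ → 101
patient=Xiu: ✓ → 128
patient=Vik: ✓ → 171
surg_sum = 105 + 101 + 128 + 171 = 505

505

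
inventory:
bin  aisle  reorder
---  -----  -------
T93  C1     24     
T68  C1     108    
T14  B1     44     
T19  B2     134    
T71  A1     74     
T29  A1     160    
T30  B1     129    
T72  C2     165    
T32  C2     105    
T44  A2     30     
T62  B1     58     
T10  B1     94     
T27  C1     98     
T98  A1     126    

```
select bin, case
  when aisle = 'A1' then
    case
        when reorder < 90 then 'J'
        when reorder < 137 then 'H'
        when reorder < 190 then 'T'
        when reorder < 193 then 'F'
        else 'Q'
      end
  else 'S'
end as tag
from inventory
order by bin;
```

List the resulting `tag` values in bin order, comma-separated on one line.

bin=T10: aisle='B1' → outer ELSE → S
bin=T14: aisle='B1' → outer ELSE → S
bin=T19: aisle='B2' → outer ELSE → S
bin=T27: aisle='C1' → outer ELSE → S
bin=T29: aisle='A1' → inner[reorder < 190] → T
bin=T30: aisle='B1' → outer ELSE → S
bin=T32: aisle='C2' → outer ELSE → S
bin=T44: aisle='A2' → outer ELSE → S
bin=T62: aisle='B1' → outer ELSE → S
bin=T68: aisle='C1' → outer ELSE → S
bin=T71: aisle='A1' → inner[reorder < 90] → J
bin=T72: aisle='C2' → outer ELSE → S
bin=T93: aisle='C1' → outer ELSE → S
bin=T98: aisle='A1' → inner[reorder < 137] → H

S, S, S, S, T, S, S, S, S, S, J, S, S, H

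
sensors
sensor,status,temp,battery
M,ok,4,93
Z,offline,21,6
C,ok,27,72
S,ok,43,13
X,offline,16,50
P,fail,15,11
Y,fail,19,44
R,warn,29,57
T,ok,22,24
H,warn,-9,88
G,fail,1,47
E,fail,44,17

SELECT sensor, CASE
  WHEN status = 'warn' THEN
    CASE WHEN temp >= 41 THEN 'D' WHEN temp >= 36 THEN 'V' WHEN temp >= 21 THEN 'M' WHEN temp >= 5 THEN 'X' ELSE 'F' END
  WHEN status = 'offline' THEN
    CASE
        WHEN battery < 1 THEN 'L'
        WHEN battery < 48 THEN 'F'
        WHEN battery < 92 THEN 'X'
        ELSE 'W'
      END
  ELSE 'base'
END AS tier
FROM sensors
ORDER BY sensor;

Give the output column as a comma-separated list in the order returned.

base, base, base, F, base, base, M, base, base, X, base, F

sensor=C: status='ok' → outer ELSE → base
sensor=E: status='fail' → outer ELSE → base
sensor=G: status='fail' → outer ELSE → base
sensor=H: status='warn' → inner[ELSE] → F
sensor=M: status='ok' → outer ELSE → base
sensor=P: status='fail' → outer ELSE → base
sensor=R: status='warn' → inner[temp >= 21] → M
sensor=S: status='ok' → outer ELSE → base
sensor=T: status='ok' → outer ELSE → base
sensor=X: status='offline' → inner[battery < 92] → X
sensor=Y: status='fail' → outer ELSE → base
sensor=Z: status='offline' → inner[battery < 48] → F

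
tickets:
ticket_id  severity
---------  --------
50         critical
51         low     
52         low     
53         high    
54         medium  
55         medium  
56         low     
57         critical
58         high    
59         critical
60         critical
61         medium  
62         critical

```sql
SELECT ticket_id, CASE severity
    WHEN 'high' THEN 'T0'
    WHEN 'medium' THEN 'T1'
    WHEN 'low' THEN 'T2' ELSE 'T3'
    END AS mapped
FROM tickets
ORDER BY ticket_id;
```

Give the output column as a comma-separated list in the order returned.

ticket_id=50: ELSE → T3
ticket_id=51: severity='low' → T2
ticket_id=52: severity='low' → T2
ticket_id=53: severity='high' → T0
ticket_id=54: severity='medium' → T1
ticket_id=55: severity='medium' → T1
ticket_id=56: severity='low' → T2
ticket_id=57: ELSE → T3
ticket_id=58: severity='high' → T0
ticket_id=59: ELSE → T3
ticket_id=60: ELSE → T3
ticket_id=61: severity='medium' → T1
ticket_id=62: ELSE → T3

T3, T2, T2, T0, T1, T1, T2, T3, T0, T3, T3, T1, T3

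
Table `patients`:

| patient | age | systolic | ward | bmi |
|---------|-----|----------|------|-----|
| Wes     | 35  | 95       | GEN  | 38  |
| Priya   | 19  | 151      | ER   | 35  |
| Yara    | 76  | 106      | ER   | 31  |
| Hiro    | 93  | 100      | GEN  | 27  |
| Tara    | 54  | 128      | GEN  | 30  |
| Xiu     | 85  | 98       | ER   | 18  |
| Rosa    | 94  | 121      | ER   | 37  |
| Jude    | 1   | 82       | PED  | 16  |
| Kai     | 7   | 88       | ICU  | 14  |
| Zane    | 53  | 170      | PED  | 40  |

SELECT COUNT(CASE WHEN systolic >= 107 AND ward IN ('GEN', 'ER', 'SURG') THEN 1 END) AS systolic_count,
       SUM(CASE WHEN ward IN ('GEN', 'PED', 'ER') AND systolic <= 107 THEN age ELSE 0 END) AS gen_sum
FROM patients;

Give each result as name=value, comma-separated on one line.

[systolic_count: systolic >= 107 AND ward IN ('GEN', 'ER', 'SURG')]
patient=Wes: ✗
patient=Priya: ✓ → 1
patient=Yara: ✗
patient=Hiro: ✗
patient=Tara: ✓ → 1
patient=Xiu: ✗
patient=Rosa: ✓ → 1
patient=Jude: ✗
patient=Kai: ✗
patient=Zane: ✗
systolic_count = COUNT(1, 1, 1) = 3
—
[gen_sum: ward IN ('GEN', 'PED', 'ER') AND systolic <= 107]
patient=Wes: ✓ → 35
patient=Priya: ✗
patient=Yara: ✓ → 76
patient=Hiro: ✓ → 93
patient=Tara: ✗
patient=Xiu: ✓ → 85
patient=Rosa: ✗
patient=Jude: ✓ → 1
patient=Kai: ✗
patient=Zane: ✗
gen_sum = 35 + 76 + 93 + 85 + 1 = 290

systolic_count=3, gen_sum=290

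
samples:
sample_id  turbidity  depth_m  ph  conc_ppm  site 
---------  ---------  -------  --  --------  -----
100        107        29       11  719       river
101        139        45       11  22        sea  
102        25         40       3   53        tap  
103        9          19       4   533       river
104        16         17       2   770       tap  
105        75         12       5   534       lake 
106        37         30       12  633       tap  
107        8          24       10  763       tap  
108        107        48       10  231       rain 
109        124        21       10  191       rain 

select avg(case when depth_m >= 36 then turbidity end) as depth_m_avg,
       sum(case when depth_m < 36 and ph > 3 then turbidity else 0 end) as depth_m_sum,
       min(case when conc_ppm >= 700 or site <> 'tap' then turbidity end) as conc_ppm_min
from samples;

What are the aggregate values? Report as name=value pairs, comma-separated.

[depth_m_avg: depth_m >= 36]
sample_id=100: ✗
sample_id=101: ✓ → 139
sample_id=102: ✓ → 25
sample_id=103: ✗
sample_id=104: ✗
sample_id=105: ✗
sample_id=106: ✗
sample_id=107: ✗
sample_id=108: ✓ → 107
sample_id=109: ✗
depth_m_avg = (139 + 25 + 107) / 3 = 90.3333333333
—
[depth_m_sum: depth_m < 36 and ph > 3]
sample_id=100: ✓ → 107
sample_id=101: ✗
sample_id=102: ✗
sample_id=103: ✓ → 9
sample_id=104: ✗
sample_id=105: ✓ → 75
sample_id=106: ✓ → 37
sample_id=107: ✓ → 8
sample_id=108: ✗
sample_id=109: ✓ → 124
depth_m_sum = 107 + 9 + 75 + 37 + 8 + 124 = 360
—
[conc_ppm_min: conc_ppm >= 700 or site <> 'tap']
sample_id=100: ✓ → 107
sample_id=101: ✓ → 139
sample_id=102: ✗
sample_id=103: ✓ → 9
sample_id=104: ✓ → 16
sample_id=105: ✓ → 75
sample_id=106: ✗
sample_id=107: ✓ → 8
sample_id=108: ✓ → 107
sample_id=109: ✓ → 124
conc_ppm_min = MIN(107, 139, 9, 16, 75, 8, 107, 124) = 8

depth_m_avg=90.3333333333, depth_m_sum=360, conc_ppm_min=8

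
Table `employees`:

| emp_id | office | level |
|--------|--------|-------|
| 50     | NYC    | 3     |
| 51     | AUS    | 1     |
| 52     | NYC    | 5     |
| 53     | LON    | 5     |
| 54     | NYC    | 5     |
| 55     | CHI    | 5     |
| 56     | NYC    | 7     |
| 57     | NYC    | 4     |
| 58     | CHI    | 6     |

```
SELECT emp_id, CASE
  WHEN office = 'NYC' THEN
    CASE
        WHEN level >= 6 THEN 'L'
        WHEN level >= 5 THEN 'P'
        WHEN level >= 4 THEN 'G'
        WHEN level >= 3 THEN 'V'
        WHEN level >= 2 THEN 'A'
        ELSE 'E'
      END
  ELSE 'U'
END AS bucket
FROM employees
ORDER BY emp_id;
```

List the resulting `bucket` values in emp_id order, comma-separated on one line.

emp_id=50: office='NYC' → inner[level >= 3] → V
emp_id=51: office='AUS' → outer ELSE → U
emp_id=52: office='NYC' → inner[level >= 5] → P
emp_id=53: office='LON' → outer ELSE → U
emp_id=54: office='NYC' → inner[level >= 5] → P
emp_id=55: office='CHI' → outer ELSE → U
emp_id=56: office='NYC' → inner[level >= 6] → L
emp_id=57: office='NYC' → inner[level >= 4] → G
emp_id=58: office='CHI' → outer ELSE → U

V, U, P, U, P, U, L, G, U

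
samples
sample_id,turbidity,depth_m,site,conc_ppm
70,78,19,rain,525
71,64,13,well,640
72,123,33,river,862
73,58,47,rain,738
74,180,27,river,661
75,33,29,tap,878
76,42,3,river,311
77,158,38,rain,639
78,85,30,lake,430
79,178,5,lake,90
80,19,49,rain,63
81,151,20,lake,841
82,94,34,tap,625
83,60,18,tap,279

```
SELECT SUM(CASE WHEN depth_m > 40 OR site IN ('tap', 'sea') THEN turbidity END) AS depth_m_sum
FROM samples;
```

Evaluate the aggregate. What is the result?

sample_id=70: ✗
sample_id=71: ✗
sample_id=72: ✗
sample_id=73: ✓ → 58
sample_id=74: ✗
sample_id=75: ✓ → 33
sample_id=76: ✗
sample_id=77: ✗
sample_id=78: ✗
sample_id=79: ✗
sample_id=80: ✓ → 19
sample_id=81: ✗
sample_id=82: ✓ → 94
sample_id=83: ✓ → 60
depth_m_sum = 58 + 33 + 19 + 94 + 60 = 264

264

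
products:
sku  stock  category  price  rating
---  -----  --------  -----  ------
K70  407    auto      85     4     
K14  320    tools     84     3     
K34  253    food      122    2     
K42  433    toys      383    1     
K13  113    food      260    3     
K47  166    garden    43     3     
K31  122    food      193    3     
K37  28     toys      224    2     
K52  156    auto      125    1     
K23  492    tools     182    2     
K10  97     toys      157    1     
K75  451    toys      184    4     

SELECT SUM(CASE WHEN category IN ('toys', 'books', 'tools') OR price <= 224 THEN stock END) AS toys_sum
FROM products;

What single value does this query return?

sku=K70: ✓ → 407
sku=K14: ✓ → 320
sku=K34: ✓ → 253
sku=K42: ✓ → 433
sku=K13: ✗
sku=K47: ✓ → 166
sku=K31: ✓ → 122
sku=K37: ✓ → 28
sku=K52: ✓ → 156
sku=K23: ✓ → 492
sku=K10: ✓ → 97
sku=K75: ✓ → 451
toys_sum = 407 + 320 + 253 + 433 + 166 + 122 + 28 + 156 + 492 + 97 + 451 = 2925

2925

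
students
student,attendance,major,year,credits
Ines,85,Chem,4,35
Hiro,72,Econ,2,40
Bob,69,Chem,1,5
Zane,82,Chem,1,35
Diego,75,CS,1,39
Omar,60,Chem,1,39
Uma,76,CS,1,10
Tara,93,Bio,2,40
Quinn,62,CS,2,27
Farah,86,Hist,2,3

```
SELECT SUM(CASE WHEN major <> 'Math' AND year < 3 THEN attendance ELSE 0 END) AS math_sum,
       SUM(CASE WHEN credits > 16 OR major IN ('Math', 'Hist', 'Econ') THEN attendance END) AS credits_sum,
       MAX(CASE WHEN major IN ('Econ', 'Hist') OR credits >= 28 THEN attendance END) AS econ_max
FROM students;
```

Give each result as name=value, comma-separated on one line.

[math_sum: major <> 'Math' AND year < 3]
student=Ines: ✗
student=Hiro: ✓ → 72
student=Bob: ✓ → 69
student=Zane: ✓ → 82
student=Diego: ✓ → 75
student=Omar: ✓ → 60
student=Uma: ✓ → 76
student=Tara: ✓ → 93
student=Quinn: ✓ → 62
student=Farah: ✓ → 86
math_sum = 72 + 69 + 82 + 75 + 60 + 76 + 93 + 62 + 86 = 675
—
[credits_sum: credits > 16 OR major IN ('Math', 'Hist', 'Econ')]
student=Ines: ✓ → 85
student=Hiro: ✓ → 72
student=Bob: ✗
student=Zane: ✓ → 82
student=Diego: ✓ → 75
student=Omar: ✓ → 60
student=Uma: ✗
student=Tara: ✓ → 93
student=Quinn: ✓ → 62
student=Farah: ✓ → 86
credits_sum = 85 + 72 + 82 + 75 + 60 + 93 + 62 + 86 = 615
—
[econ_max: major IN ('Econ', 'Hist') OR credits >= 28]
student=Ines: ✓ → 85
student=Hiro: ✓ → 72
student=Bob: ✗
student=Zane: ✓ → 82
student=Diego: ✓ → 75
student=Omar: ✓ → 60
student=Uma: ✗
student=Tara: ✓ → 93
student=Quinn: ✗
student=Farah: ✓ → 86
econ_max = MAX(85, 72, 82, 75, 60, 93, 86) = 93

math_sum=675, credits_sum=615, econ_max=93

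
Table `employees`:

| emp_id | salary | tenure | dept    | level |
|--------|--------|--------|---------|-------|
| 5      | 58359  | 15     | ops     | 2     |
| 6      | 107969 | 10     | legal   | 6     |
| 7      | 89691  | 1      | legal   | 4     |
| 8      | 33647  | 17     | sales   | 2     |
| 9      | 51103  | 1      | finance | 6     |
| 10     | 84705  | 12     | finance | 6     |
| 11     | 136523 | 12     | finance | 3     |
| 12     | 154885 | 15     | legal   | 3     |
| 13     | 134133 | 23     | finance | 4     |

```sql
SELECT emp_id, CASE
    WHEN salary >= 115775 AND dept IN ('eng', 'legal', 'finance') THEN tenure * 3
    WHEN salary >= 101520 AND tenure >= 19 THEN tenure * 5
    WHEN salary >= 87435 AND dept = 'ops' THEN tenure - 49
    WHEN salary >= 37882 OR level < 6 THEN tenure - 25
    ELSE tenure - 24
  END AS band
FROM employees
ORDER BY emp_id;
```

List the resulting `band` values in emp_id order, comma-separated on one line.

-10, -15, -24, -8, -24, -13, 36, 45, 69

emp_id=5: salary >= 37882 OR level < 6 → -10
emp_id=6: salary >= 37882 OR level < 6 → -15
emp_id=7: salary >= 37882 OR level < 6 → -24
emp_id=8: salary >= 37882 OR level < 6 → -8
emp_id=9: salary >= 37882 OR level < 6 → -24
emp_id=10: salary >= 37882 OR level < 6 → -13
emp_id=11: salary >= 115775 AND dept IN ('eng', 'legal', 'finance') → 36
emp_id=12: salary >= 115775 AND dept IN ('eng', 'legal', 'finance') → 45
emp_id=13: salary >= 115775 AND dept IN ('eng', 'legal', 'finance') → 69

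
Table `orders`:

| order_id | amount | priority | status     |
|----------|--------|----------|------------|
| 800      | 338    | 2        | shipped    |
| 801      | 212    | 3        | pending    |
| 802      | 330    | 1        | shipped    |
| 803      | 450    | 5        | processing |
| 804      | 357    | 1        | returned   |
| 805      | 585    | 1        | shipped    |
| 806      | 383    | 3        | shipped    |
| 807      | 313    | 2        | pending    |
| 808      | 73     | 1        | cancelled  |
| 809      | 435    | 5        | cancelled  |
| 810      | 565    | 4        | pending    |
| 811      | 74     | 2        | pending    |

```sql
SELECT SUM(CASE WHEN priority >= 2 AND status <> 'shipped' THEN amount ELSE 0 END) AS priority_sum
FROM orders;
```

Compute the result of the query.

order_id=800: ✗
order_id=801: ✓ → 212
order_id=802: ✗
order_id=803: ✓ → 450
order_id=804: ✗
order_id=805: ✗
order_id=806: ✗
order_id=807: ✓ → 313
order_id=808: ✗
order_id=809: ✓ → 435
order_id=810: ✓ → 565
order_id=811: ✓ → 74
priority_sum = 212 + 450 + 313 + 435 + 565 + 74 = 2049

2049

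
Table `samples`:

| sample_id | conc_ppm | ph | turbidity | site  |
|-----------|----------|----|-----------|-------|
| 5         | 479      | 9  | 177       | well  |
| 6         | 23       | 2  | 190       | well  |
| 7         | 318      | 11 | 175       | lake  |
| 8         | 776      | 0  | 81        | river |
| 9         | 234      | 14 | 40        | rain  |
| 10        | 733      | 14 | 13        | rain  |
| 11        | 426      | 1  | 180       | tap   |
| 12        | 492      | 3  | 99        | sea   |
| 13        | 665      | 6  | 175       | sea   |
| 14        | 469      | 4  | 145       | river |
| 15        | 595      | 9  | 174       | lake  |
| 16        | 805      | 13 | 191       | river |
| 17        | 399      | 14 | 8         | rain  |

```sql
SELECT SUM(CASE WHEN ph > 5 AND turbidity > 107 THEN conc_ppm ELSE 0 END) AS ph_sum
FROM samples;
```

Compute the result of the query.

sample_id=5: ✓ → 479
sample_id=6: ✗
sample_id=7: ✓ → 318
sample_id=8: ✗
sample_id=9: ✗
sample_id=10: ✗
sample_id=11: ✗
sample_id=12: ✗
sample_id=13: ✓ → 665
sample_id=14: ✗
sample_id=15: ✓ → 595
sample_id=16: ✓ → 805
sample_id=17: ✗
ph_sum = 479 + 318 + 665 + 595 + 805 = 2862

2862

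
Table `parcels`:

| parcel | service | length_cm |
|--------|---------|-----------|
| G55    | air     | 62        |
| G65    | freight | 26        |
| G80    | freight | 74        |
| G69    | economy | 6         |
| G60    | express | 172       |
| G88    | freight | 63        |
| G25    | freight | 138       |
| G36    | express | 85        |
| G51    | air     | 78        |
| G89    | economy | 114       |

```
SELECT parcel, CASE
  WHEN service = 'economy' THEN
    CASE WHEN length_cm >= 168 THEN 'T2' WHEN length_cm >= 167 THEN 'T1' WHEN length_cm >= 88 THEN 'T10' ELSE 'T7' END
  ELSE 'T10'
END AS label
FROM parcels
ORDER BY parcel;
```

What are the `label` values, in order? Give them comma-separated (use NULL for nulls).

T10, T10, T10, T10, T10, T10, T7, T10, T10, T10

parcel=G25: service='freight' → outer ELSE → T10
parcel=G36: service='express' → outer ELSE → T10
parcel=G51: service='air' → outer ELSE → T10
parcel=G55: service='air' → outer ELSE → T10
parcel=G60: service='express' → outer ELSE → T10
parcel=G65: service='freight' → outer ELSE → T10
parcel=G69: service='economy' → inner[ELSE] → T7
parcel=G80: service='freight' → outer ELSE → T10
parcel=G88: service='freight' → outer ELSE → T10
parcel=G89: service='economy' → inner[length_cm >= 88] → T10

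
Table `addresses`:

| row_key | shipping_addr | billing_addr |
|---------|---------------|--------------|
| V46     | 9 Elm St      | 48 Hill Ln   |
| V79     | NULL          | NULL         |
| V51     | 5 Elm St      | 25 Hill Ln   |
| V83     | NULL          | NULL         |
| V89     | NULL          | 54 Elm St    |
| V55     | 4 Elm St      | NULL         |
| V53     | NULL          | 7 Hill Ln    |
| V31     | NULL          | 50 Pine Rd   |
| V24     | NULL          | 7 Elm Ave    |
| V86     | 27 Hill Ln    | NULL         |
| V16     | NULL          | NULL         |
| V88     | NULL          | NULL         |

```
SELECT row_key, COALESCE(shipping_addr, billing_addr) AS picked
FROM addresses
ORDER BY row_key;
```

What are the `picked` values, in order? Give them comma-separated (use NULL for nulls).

NULL, 7 Elm Ave, 50 Pine Rd, 9 Elm St, 5 Elm St, 7 Hill Ln, 4 Elm St, NULL, NULL, 27 Hill Ln, NULL, 54 Elm St

row_key=V16: shipping_addr=NULL, billing_addr=NULL (all NULL) → NULL
row_key=V24: shipping_addr=NULL, billing_addr=7 Elm Ave → 7 Elm Ave
row_key=V31: shipping_addr=NULL, billing_addr=50 Pine Rd → 50 Pine Rd
row_key=V46: shipping_addr=9 Elm St → 9 Elm St
row_key=V51: shipping_addr=5 Elm St → 5 Elm St
row_key=V53: shipping_addr=NULL, billing_addr=7 Hill Ln → 7 Hill Ln
row_key=V55: shipping_addr=4 Elm St → 4 Elm St
row_key=V79: shipping_addr=NULL, billing_addr=NULL (all NULL) → NULL
row_key=V83: shipping_addr=NULL, billing_addr=NULL (all NULL) → NULL
row_key=V86: shipping_addr=27 Hill Ln → 27 Hill Ln
row_key=V88: shipping_addr=NULL, billing_addr=NULL (all NULL) → NULL
row_key=V89: shipping_addr=NULL, billing_addr=54 Elm St → 54 Elm St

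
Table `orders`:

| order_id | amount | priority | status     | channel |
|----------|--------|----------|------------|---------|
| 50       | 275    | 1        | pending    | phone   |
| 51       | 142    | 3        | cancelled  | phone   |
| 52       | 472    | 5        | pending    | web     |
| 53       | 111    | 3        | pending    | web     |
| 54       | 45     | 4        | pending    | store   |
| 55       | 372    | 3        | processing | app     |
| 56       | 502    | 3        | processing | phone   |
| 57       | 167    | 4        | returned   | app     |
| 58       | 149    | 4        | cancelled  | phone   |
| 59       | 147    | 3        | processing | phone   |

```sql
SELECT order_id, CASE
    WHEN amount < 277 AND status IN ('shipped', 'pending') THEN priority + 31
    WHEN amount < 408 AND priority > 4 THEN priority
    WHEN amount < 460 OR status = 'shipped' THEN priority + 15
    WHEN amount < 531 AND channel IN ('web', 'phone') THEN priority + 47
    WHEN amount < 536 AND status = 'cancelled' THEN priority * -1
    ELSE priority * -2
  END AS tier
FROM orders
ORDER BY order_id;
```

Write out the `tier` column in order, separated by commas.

32, 18, 52, 34, 35, 18, 50, 19, 19, 18

order_id=50: amount < 277 AND status IN ('shipped', 'pending') → 32
order_id=51: amount < 460 OR status = 'shipped' → 18
order_id=52: amount < 531 AND channel IN ('web', 'phone') → 52
order_id=53: amount < 277 AND status IN ('shipped', 'pending') → 34
order_id=54: amount < 277 AND status IN ('shipped', 'pending') → 35
order_id=55: amount < 460 OR status = 'shipped' → 18
order_id=56: amount < 531 AND channel IN ('web', 'phone') → 50
order_id=57: amount < 460 OR status = 'shipped' → 19
order_id=58: amount < 460 OR status = 'shipped' → 19
order_id=59: amount < 460 OR status = 'shipped' → 18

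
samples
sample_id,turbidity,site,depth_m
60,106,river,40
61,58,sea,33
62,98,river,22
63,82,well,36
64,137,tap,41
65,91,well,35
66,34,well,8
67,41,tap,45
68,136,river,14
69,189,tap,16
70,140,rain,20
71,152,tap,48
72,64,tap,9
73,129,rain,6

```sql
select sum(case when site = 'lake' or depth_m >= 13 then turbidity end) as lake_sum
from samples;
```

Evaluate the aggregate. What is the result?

1230

sample_id=60: ✓ → 106
sample_id=61: ✓ → 58
sample_id=62: ✓ → 98
sample_id=63: ✓ → 82
sample_id=64: ✓ → 137
sample_id=65: ✓ → 91
sample_id=66: ✗
sample_id=67: ✓ → 41
sample_id=68: ✓ → 136
sample_id=69: ✓ → 189
sample_id=70: ✓ → 140
sample_id=71: ✓ → 152
sample_id=72: ✗
sample_id=73: ✗
lake_sum = 106 + 58 + 98 + 82 + 137 + 91 + 41 + 136 + 189 + 140 + 152 = 1230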